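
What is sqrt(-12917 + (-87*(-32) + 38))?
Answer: I*sqrt(10095) ≈ 100.47*I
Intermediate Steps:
sqrt(-12917 + (-87*(-32) + 38)) = sqrt(-12917 + (2784 + 38)) = sqrt(-12917 + 2822) = sqrt(-10095) = I*sqrt(10095)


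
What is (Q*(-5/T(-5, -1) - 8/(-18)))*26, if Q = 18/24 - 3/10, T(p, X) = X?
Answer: 637/10 ≈ 63.700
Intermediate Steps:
Q = 9/20 (Q = 18*(1/24) - 3*⅒ = ¾ - 3/10 = 9/20 ≈ 0.45000)
(Q*(-5/T(-5, -1) - 8/(-18)))*26 = (9*(-5/(-1) - 8/(-18))/20)*26 = (9*(-5*(-1) - 8*(-1/18))/20)*26 = (9*(5 + 4/9)/20)*26 = ((9/20)*(49/9))*26 = (49/20)*26 = 637/10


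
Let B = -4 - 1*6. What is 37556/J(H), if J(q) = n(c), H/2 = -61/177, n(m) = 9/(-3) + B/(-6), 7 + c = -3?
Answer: -28167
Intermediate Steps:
c = -10 (c = -7 - 3 = -10)
B = -10 (B = -4 - 6 = -10)
n(m) = -4/3 (n(m) = 9/(-3) - 10/(-6) = 9*(-⅓) - 10*(-⅙) = -3 + 5/3 = -4/3)
H = -122/177 (H = 2*(-61/177) = -122/177 ≈ -0.68927)
J(q) = -4/3
37556/J(H) = 37556/(-4/3) = 37556*(-¾) = -28167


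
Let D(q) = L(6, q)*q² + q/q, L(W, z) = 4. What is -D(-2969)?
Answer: -35259845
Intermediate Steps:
D(q) = 1 + 4*q² (D(q) = 4*q² + q/q = 4*q² + 1 = 1 + 4*q²)
-D(-2969) = -(1 + 4*(-2969)²) = -(1 + 4*8814961) = -(1 + 35259844) = -1*35259845 = -35259845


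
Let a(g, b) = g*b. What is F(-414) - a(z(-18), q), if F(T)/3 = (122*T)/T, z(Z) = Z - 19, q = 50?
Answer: 2216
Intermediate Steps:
z(Z) = -19 + Z
F(T) = 366 (F(T) = 3*((122*T)/T) = 3*122 = 366)
a(g, b) = b*g
F(-414) - a(z(-18), q) = 366 - 50*(-19 - 18) = 366 - 50*(-37) = 366 - 1*(-1850) = 366 + 1850 = 2216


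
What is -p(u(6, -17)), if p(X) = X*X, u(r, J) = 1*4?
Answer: -16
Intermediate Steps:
u(r, J) = 4
p(X) = X²
-p(u(6, -17)) = -1*4² = -1*16 = -16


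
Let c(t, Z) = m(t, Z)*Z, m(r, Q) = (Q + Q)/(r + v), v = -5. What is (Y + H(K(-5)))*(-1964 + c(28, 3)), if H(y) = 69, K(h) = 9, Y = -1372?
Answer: 58835662/23 ≈ 2.5581e+6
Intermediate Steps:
m(r, Q) = 2*Q/(-5 + r) (m(r, Q) = (Q + Q)/(r - 5) = (2*Q)/(-5 + r) = 2*Q/(-5 + r))
c(t, Z) = 2*Z**2/(-5 + t) (c(t, Z) = (2*Z/(-5 + t))*Z = 2*Z**2/(-5 + t))
(Y + H(K(-5)))*(-1964 + c(28, 3)) = (-1372 + 69)*(-1964 + 2*3**2/(-5 + 28)) = -1303*(-1964 + 2*9/23) = -1303*(-1964 + 2*9*(1/23)) = -1303*(-1964 + 18/23) = -1303*(-45154/23) = 58835662/23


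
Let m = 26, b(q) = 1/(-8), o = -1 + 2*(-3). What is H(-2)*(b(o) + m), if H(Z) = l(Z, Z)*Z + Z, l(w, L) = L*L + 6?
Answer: -2277/4 ≈ -569.25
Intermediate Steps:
o = -7 (o = -1 - 6 = -7)
l(w, L) = 6 + L² (l(w, L) = L² + 6 = 6 + L²)
b(q) = -⅛
H(Z) = Z + Z*(6 + Z²) (H(Z) = (6 + Z²)*Z + Z = Z*(6 + Z²) + Z = Z + Z*(6 + Z²))
H(-2)*(b(o) + m) = (-2*(7 + (-2)²))*(-⅛ + 26) = -2*(7 + 4)*(207/8) = -2*11*(207/8) = -22*207/8 = -2277/4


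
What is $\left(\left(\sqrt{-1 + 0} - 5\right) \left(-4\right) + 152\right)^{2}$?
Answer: $29568 - 1376 i \approx 29568.0 - 1376.0 i$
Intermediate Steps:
$\left(\left(\sqrt{-1 + 0} - 5\right) \left(-4\right) + 152\right)^{2} = \left(\left(\sqrt{-1} - 5\right) \left(-4\right) + 152\right)^{2} = \left(\left(i - 5\right) \left(-4\right) + 152\right)^{2} = \left(\left(-5 + i\right) \left(-4\right) + 152\right)^{2} = \left(\left(20 - 4 i\right) + 152\right)^{2} = \left(172 - 4 i\right)^{2}$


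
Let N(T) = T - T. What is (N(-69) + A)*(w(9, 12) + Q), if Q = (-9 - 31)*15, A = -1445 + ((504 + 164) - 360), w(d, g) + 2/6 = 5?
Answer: 676894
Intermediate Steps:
w(d, g) = 14/3 (w(d, g) = -⅓ + 5 = 14/3)
A = -1137 (A = -1445 + (668 - 360) = -1445 + 308 = -1137)
N(T) = 0
Q = -600 (Q = -40*15 = -600)
(N(-69) + A)*(w(9, 12) + Q) = (0 - 1137)*(14/3 - 600) = -1137*(-1786/3) = 676894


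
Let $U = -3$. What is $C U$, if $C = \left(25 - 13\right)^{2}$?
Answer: $-432$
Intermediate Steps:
$C = 144$ ($C = 12^{2} = 144$)
$C U = 144 \left(-3\right) = -432$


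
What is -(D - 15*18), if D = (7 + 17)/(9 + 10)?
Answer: 5106/19 ≈ 268.74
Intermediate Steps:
D = 24/19 ≈ 1.2632
-(D - 15*18) = -(24/19 - 15*18) = -(24/19 - 270) = -1*(-5106/19) = 5106/19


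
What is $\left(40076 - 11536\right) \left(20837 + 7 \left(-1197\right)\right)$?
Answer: $355551320$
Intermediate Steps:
$\left(40076 - 11536\right) \left(20837 + 7 \left(-1197\right)\right) = 28540 \left(20837 - 8379\right) = 28540 \cdot 12458 = 355551320$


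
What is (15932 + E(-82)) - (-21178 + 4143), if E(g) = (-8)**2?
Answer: 33031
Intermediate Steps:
E(g) = 64
(15932 + E(-82)) - (-21178 + 4143) = (15932 + 64) - (-21178 + 4143) = 15996 - 1*(-17035) = 15996 + 17035 = 33031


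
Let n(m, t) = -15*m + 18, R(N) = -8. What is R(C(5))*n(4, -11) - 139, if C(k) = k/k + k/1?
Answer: 197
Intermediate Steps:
C(k) = 1 + k (C(k) = 1 + k*1 = 1 + k)
n(m, t) = 18 - 15*m
R(C(5))*n(4, -11) - 139 = -8*(18 - 15*4) - 139 = -8*(18 - 60) - 139 = -8*(-42) - 139 = 336 - 139 = 197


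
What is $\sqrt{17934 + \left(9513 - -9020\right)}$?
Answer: $\sqrt{36467} \approx 190.96$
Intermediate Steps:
$\sqrt{17934 + \left(9513 - -9020\right)} = \sqrt{17934 + \left(9513 + 9020\right)} = \sqrt{17934 + 18533} = \sqrt{36467}$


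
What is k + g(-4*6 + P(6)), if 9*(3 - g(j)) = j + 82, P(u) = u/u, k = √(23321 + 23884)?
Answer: -32/9 + 3*√5245 ≈ 213.71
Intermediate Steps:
k = 3*√5245 (k = √47205 = 3*√5245 ≈ 217.27)
P(u) = 1
g(j) = -55/9 - j/9 (g(j) = 3 - (j + 82)/9 = 3 - (82 + j)/9 = 3 + (-82/9 - j/9) = -55/9 - j/9)
k + g(-4*6 + P(6)) = 3*√5245 + (-55/9 - (-4*6 + 1)/9) = 3*√5245 + (-55/9 - (-24 + 1)/9) = 3*√5245 + (-55/9 - ⅑*(-23)) = 3*√5245 + (-55/9 + 23/9) = 3*√5245 - 32/9 = -32/9 + 3*√5245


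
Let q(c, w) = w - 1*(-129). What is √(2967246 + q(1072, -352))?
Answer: √2967023 ≈ 1722.5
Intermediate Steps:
q(c, w) = 129 + w (q(c, w) = w + 129 = 129 + w)
√(2967246 + q(1072, -352)) = √(2967246 + (129 - 352)) = √(2967246 - 223) = √2967023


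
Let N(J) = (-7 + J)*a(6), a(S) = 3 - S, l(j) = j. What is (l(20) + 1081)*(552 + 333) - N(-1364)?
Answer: 970272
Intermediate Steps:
N(J) = 21 - 3*J (N(J) = (-7 + J)*(3 - 1*6) = (-7 + J)*(3 - 6) = (-7 + J)*(-3) = 21 - 3*J)
(l(20) + 1081)*(552 + 333) - N(-1364) = (20 + 1081)*(552 + 333) - (21 - 3*(-1364)) = 1101*885 - (21 + 4092) = 974385 - 1*4113 = 974385 - 4113 = 970272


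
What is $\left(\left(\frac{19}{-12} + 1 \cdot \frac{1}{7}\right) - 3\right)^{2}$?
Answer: $\frac{139129}{7056} \approx 19.718$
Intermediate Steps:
$\left(\left(\frac{19}{-12} + 1 \cdot \frac{1}{7}\right) - 3\right)^{2} = \left(\left(19 \left(- \frac{1}{12}\right) + 1 \cdot \frac{1}{7}\right) + \left(-4 + 1\right)\right)^{2} = \left(\left(- \frac{19}{12} + \frac{1}{7}\right) - 3\right)^{2} = \left(- \frac{121}{84} - 3\right)^{2} = \left(- \frac{373}{84}\right)^{2} = \frac{139129}{7056}$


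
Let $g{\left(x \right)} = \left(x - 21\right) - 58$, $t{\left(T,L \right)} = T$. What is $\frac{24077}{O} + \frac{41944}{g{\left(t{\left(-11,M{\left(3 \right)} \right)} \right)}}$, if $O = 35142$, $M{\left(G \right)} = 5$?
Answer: $- \frac{245304853}{527130} \approx -465.36$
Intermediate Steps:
$g{\left(x \right)} = -79 + x$ ($g{\left(x \right)} = \left(x - 21\right) - 58 = \left(-21 + x\right) - 58 = -79 + x$)
$\frac{24077}{O} + \frac{41944}{g{\left(t{\left(-11,M{\left(3 \right)} \right)} \right)}} = \frac{24077}{35142} + \frac{41944}{-79 - 11} = 24077 \cdot \frac{1}{35142} + \frac{41944}{-90} = \frac{24077}{35142} + 41944 \left(- \frac{1}{90}\right) = \frac{24077}{35142} - \frac{20972}{45} = - \frac{245304853}{527130}$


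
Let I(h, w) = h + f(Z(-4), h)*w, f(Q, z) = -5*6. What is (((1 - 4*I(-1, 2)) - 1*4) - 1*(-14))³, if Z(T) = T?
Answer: 16581375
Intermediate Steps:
f(Q, z) = -30
I(h, w) = h - 30*w
(((1 - 4*I(-1, 2)) - 1*4) - 1*(-14))³ = (((1 - 4*(-1 - 30*2)) - 1*4) - 1*(-14))³ = (((1 - 4*(-1 - 60)) - 4) + 14)³ = (((1 - 4*(-61)) - 4) + 14)³ = (((1 + 244) - 4) + 14)³ = ((245 - 4) + 14)³ = (241 + 14)³ = 255³ = 16581375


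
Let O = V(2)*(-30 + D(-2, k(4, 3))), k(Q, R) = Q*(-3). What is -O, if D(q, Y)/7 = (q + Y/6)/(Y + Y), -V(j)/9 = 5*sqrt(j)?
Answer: -2595*sqrt(2)/2 ≈ -1834.9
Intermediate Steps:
k(Q, R) = -3*Q
V(j) = -45*sqrt(j)
D(q, Y) = 7*(q + Y/6)/(2*Y) (D(q, Y) = 7*((q + Y/6)/(Y + Y)) = 7*((q + Y*(1/6))/((2*Y))) = 7*((q + Y/6)*(1/(2*Y))) = 7*((q + Y/6)/(2*Y)) = 7*(q + Y/6)/(2*Y))
O = 2595*sqrt(2)/2 (O = (-45*sqrt(2))*(-30 + 7*(-3*4 + 6*(-2))/(12*((-3*4)))) = (-45*sqrt(2))*(-30 + (7/12)*(-12 - 12)/(-12)) = (-45*sqrt(2))*(-30 + (7/12)*(-1/12)*(-24)) = (-45*sqrt(2))*(-30 + 7/6) = -45*sqrt(2)*(-173/6) = 2595*sqrt(2)/2 ≈ 1834.9)
-O = -2595*sqrt(2)/2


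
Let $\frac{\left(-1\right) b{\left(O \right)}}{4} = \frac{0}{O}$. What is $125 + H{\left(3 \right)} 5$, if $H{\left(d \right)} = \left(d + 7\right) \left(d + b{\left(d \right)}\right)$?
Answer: $275$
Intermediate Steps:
$b{\left(O \right)} = 0$ ($b{\left(O \right)} = - 4 \frac{0}{O} = \left(-4\right) 0 = 0$)
$H{\left(d \right)} = d \left(7 + d\right)$ ($H{\left(d \right)} = \left(d + 7\right) \left(d + 0\right) = \left(7 + d\right) d = d \left(7 + d\right)$)
$125 + H{\left(3 \right)} 5 = 125 + 3 \left(7 + 3\right) 5 = 125 + 3 \cdot 10 \cdot 5 = 125 + 30 \cdot 5 = 125 + 150 = 275$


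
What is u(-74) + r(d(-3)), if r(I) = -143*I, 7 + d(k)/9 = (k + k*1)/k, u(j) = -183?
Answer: 6252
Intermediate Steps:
d(k) = -45 (d(k) = -63 + 9*((k + k*1)/k) = -63 + 9*((k + k)/k) = -63 + 9*((2*k)/k) = -63 + 9*2 = -63 + 18 = -45)
u(-74) + r(d(-3)) = -183 - 143*(-45) = -183 + 6435 = 6252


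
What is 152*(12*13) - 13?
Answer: 23699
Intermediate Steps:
152*(12*13) - 13 = 152*156 - 13 = 23712 - 13 = 23699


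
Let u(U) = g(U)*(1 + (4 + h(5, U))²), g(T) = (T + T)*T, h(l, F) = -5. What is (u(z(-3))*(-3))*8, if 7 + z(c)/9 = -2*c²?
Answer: -4860000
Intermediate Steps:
z(c) = -63 - 18*c² (z(c) = -63 + 9*(-2*c²) = -63 - 18*c²)
g(T) = 2*T² (g(T) = (2*T)*T = 2*T²)
u(U) = 4*U² (u(U) = (2*U²)*(1 + (4 - 5)²) = (2*U²)*(1 + (-1)²) = (2*U²)*(1 + 1) = (2*U²)*2 = 4*U²)
(u(z(-3))*(-3))*8 = ((4*(-63 - 18*(-3)²)²)*(-3))*8 = ((4*(-63 - 18*9)²)*(-3))*8 = ((4*(-63 - 162)²)*(-3))*8 = ((4*(-225)²)*(-3))*8 = ((4*50625)*(-3))*8 = (202500*(-3))*8 = -607500*8 = -4860000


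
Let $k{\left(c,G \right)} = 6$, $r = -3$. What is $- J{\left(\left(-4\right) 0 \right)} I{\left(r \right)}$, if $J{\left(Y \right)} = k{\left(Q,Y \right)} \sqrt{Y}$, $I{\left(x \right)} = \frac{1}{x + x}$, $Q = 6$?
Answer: $0$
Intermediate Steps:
$I{\left(x \right)} = \frac{1}{2 x}$
$J{\left(Y \right)} = 6 \sqrt{Y}$
$- J{\left(\left(-4\right) 0 \right)} I{\left(r \right)} = - 6 \sqrt{\left(-4\right) 0} \frac{1}{2 \left(-3\right)} = - 6 \sqrt{0} \cdot \frac{1}{2} \left(- \frac{1}{3}\right) = - \frac{6 \cdot 0 \left(-1\right)}{6} = - \frac{0 \left(-1\right)}{6} = \left(-1\right) 0 = 0$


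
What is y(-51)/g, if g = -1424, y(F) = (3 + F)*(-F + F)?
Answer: 0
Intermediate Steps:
y(F) = 0 (y(F) = (3 + F)*0 = 0)
y(-51)/g = 0/(-1424) = 0*(-1/1424) = 0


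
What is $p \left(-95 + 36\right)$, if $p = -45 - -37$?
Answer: $472$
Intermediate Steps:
$p = -8$ ($p = -45 + 37 = -8$)
$p \left(-95 + 36\right) = - 8 \left(-95 + 36\right) = \left(-8\right) \left(-59\right) = 472$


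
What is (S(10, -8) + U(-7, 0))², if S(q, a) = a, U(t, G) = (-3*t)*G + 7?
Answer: 1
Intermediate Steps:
U(t, G) = 7 - 3*G*t (U(t, G) = -3*G*t + 7 = 7 - 3*G*t)
(S(10, -8) + U(-7, 0))² = (-8 + (7 - 3*0*(-7)))² = (-8 + (7 + 0))² = (-8 + 7)² = (-1)² = 1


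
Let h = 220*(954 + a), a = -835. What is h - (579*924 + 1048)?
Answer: -509864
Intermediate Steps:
h = 26180 (h = 220*(954 - 835) = 220*119 = 26180)
h - (579*924 + 1048) = 26180 - (579*924 + 1048) = 26180 - (534996 + 1048) = 26180 - 1*536044 = 26180 - 536044 = -509864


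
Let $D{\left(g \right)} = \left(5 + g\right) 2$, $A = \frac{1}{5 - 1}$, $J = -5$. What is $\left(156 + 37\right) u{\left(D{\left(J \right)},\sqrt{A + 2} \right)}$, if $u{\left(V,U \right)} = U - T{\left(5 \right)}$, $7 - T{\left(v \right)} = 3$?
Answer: $- \frac{965}{2} \approx -482.5$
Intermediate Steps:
$T{\left(v \right)} = 4$ ($T{\left(v \right)} = 7 - 3 = 4$)
$A = \frac{1}{4} \approx 0.25$
$D{\left(g \right)} = 10 + 2 g$
$u{\left(V,U \right)} = -4 + U$ ($u{\left(V,U \right)} = U - 4 = -4 + U$)
$\left(156 + 37\right) u{\left(D{\left(J \right)},\sqrt{A + 2} \right)} = \left(156 + 37\right) \left(-4 + \sqrt{\frac{1}{4} + 2}\right) = 193 \left(-4 + \sqrt{\frac{9}{4}}\right) = 193 \left(-4 + \frac{3}{2}\right) = 193 \left(- \frac{5}{2}\right) = - \frac{965}{2}$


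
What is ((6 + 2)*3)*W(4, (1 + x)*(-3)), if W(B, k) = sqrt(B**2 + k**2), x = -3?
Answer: 48*sqrt(13) ≈ 173.07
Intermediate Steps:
((6 + 2)*3)*W(4, (1 + x)*(-3)) = ((6 + 2)*3)*sqrt(4**2 + ((1 - 3)*(-3))**2) = (8*3)*sqrt(16 + (-2*(-3))**2) = 24*sqrt(16 + 6**2) = 24*sqrt(16 + 36) = 24*sqrt(52) = 24*(2*sqrt(13)) = 48*sqrt(13)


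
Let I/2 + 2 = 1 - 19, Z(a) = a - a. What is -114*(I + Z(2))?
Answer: 4560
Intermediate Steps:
Z(a) = 0
I = -40 (I = -4 + 2*(1 - 19) = -4 + 2*(-18) = -4 - 36 = -40)
-114*(I + Z(2)) = -114*(-40 + 0) = -114*(-40) = 4560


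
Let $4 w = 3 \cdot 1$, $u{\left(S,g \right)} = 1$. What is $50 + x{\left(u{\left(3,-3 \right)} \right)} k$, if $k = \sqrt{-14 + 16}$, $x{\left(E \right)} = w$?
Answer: $50 + \frac{3 \sqrt{2}}{4} \approx 51.061$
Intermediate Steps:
$w = \frac{3}{4}$ ($w = \frac{3 \cdot 1}{4} = \frac{1}{4} \cdot 3 = \frac{3}{4} \approx 0.75$)
$x{\left(E \right)} = \frac{3}{4}$
$k = \sqrt{2} \approx 1.4142$
$50 + x{\left(u{\left(3,-3 \right)} \right)} k = 50 + \frac{3 \sqrt{2}}{4}$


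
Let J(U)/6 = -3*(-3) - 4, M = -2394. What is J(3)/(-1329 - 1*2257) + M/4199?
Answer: -229233/396253 ≈ -0.57850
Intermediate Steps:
J(U) = 30 (J(U) = 6*(-3*(-3) - 4) = 6*(9 - 4) = 6*5 = 30)
J(3)/(-1329 - 1*2257) + M/4199 = 30/(-1329 - 1*2257) - 2394/4199 = 30/(-1329 - 2257) - 2394*1/4199 = 30/(-3586) - 126/221 = 30*(-1/3586) - 126/221 = -15/1793 - 126/221 = -229233/396253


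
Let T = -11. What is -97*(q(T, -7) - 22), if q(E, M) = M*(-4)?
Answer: -582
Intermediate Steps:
q(E, M) = -4*M
-97*(q(T, -7) - 22) = -97*(-4*(-7) - 22) = -97*(28 - 22) = -97*6 = -582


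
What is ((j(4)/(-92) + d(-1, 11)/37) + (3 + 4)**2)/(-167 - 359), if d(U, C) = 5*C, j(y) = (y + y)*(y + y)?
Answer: -21186/223813 ≈ -0.094659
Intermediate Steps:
j(y) = 4*y**2 (j(y) = (2*y)*(2*y) = 4*y**2)
((j(4)/(-92) + d(-1, 11)/37) + (3 + 4)**2)/(-167 - 359) = (((4*4**2)/(-92) + (5*11)/37) + (3 + 4)**2)/(-167 - 359) = (((4*16)*(-1/92) + 55*(1/37)) + 7**2)/(-526) = ((64*(-1/92) + 55/37) + 49)*(-1/526) = ((-16/23 + 55/37) + 49)*(-1/526) = (673/851 + 49)*(-1/526) = (42372/851)*(-1/526) = -21186/223813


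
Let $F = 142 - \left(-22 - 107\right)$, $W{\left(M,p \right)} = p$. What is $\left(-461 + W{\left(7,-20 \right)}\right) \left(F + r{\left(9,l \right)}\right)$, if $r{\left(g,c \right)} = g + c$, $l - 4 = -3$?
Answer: $-135161$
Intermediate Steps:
$l = 1$ ($l = 4 - 3 = 1$)
$r{\left(g,c \right)} = c + g$
$F = 271$ ($F = 142 - -129 = 142 + 129 = 271$)
$\left(-461 + W{\left(7,-20 \right)}\right) \left(F + r{\left(9,l \right)}\right) = \left(-461 - 20\right) \left(271 + \left(1 + 9\right)\right) = - 481 \left(271 + 10\right) = \left(-481\right) 281 = -135161$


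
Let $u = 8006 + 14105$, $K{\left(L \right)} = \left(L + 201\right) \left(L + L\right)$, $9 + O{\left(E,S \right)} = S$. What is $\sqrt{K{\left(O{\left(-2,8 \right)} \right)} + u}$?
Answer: $\sqrt{21711} \approx 147.35$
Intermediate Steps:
$O{\left(E,S \right)} = -9 + S$
$K{\left(L \right)} = 2 L \left(201 + L\right)$ ($K{\left(L \right)} = \left(201 + L\right) 2 L = 2 L \left(201 + L\right)$)
$u = 22111$
$\sqrt{K{\left(O{\left(-2,8 \right)} \right)} + u} = \sqrt{2 \left(-9 + 8\right) \left(201 + \left(-9 + 8\right)\right) + 22111} = \sqrt{2 \left(-1\right) \left(201 - 1\right) + 22111} = \sqrt{2 \left(-1\right) 200 + 22111} = \sqrt{-400 + 22111} = \sqrt{21711}$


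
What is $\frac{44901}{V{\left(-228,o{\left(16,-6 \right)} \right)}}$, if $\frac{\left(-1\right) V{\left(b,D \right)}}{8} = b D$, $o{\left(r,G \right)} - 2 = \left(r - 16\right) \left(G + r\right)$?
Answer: $\frac{14967}{1216} \approx 12.308$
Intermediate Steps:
$o{\left(r,G \right)} = 2 + \left(-16 + r\right) \left(G + r\right)$ ($o{\left(r,G \right)} = 2 + \left(r - 16\right) \left(G + r\right) = 2 + \left(-16 + r\right) \left(G + r\right)$)
$V{\left(b,D \right)} = - 8 D b$ ($V{\left(b,D \right)} = - 8 b D = - 8 D b$)
$\frac{44901}{V{\left(-228,o{\left(16,-6 \right)} \right)}} = \frac{44901}{\left(-8\right) \left(2 + 16^{2} - -96 - 256 - 96\right) \left(-228\right)} = \frac{44901}{\left(-8\right) \left(2 + 256 + 96 - 256 - 96\right) \left(-228\right)} = \frac{44901}{\left(-8\right) 2 \left(-228\right)} = \frac{44901}{3648} = 44901 \cdot \frac{1}{3648} = \frac{14967}{1216}$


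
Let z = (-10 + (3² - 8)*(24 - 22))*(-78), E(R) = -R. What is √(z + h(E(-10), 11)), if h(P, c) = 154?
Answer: √778 ≈ 27.893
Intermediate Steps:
z = 624 (z = (-10 + (9 - 8)*2)*(-78) = (-10 + 1*2)*(-78) = (-10 + 2)*(-78) = -8*(-78) = 624)
√(z + h(E(-10), 11)) = √(624 + 154) = √778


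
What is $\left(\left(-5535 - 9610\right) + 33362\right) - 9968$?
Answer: $8249$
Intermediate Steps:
$\left(\left(-5535 - 9610\right) + 33362\right) - 9968 = \left(-15145 + 33362\right) - 9968 = 18217 - 9968 = 8249$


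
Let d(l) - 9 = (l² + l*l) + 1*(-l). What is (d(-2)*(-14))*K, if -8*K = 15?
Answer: 1995/4 ≈ 498.75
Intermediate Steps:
K = -15/8 (K = -⅛*15 = -15/8 ≈ -1.8750)
d(l) = 9 - l + 2*l² (d(l) = 9 + ((l² + l*l) + 1*(-l)) = 9 + ((l² + l²) - l) = 9 + (2*l² - l) = 9 + (-l + 2*l²) = 9 - l + 2*l²)
(d(-2)*(-14))*K = ((9 - 1*(-2) + 2*(-2)²)*(-14))*(-15/8) = ((9 + 2 + 2*4)*(-14))*(-15/8) = ((9 + 2 + 8)*(-14))*(-15/8) = (19*(-14))*(-15/8) = -266*(-15/8) = 1995/4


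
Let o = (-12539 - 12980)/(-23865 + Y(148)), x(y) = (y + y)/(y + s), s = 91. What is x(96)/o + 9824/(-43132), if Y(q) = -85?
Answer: 37864385032/51457047499 ≈ 0.73584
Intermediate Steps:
x(y) = 2*y/(91 + y) (x(y) = (y + y)/(y + 91) = (2*y)/(91 + y) = 2*y/(91 + y))
o = 25519/23950 (o = (-12539 - 12980)/(-23865 - 85) = -25519/(-23950) = -25519*(-1/23950) = 25519/23950 ≈ 1.0655)
x(96)/o + 9824/(-43132) = (2*96/(91 + 96))/(25519/23950) + 9824/(-43132) = (2*96/187)*(23950/25519) + 9824*(-1/43132) = (2*96*(1/187))*(23950/25519) - 2456/10783 = (192/187)*(23950/25519) - 2456/10783 = 4598400/4772053 - 2456/10783 = 37864385032/51457047499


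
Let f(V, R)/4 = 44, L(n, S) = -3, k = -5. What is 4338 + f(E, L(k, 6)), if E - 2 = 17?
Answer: 4514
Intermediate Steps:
E = 19 (E = 2 + 17 = 19)
f(V, R) = 176 (f(V, R) = 4*44 = 176)
4338 + f(E, L(k, 6)) = 4338 + 176 = 4514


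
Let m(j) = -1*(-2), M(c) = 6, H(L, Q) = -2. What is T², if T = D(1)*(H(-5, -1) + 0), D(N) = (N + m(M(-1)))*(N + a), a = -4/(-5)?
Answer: 2916/25 ≈ 116.64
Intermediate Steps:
a = ⅘ (a = -4*(-⅕) = ⅘ ≈ 0.80000)
m(j) = 2
D(N) = (2 + N)*(⅘ + N) (D(N) = (N + 2)*(N + ⅘) = (2 + N)*(⅘ + N))
T = -54/5 (T = (8/5 + 1² + (14/5)*1)*(-2 + 0) = (8/5 + 1 + 14/5)*(-2) = (27/5)*(-2) = -54/5 ≈ -10.800)
T² = (-54/5)² = 2916/25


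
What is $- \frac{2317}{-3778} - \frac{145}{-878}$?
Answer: $\frac{645534}{829271} \approx 0.77844$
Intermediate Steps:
$- \frac{2317}{-3778} - \frac{145}{-878} = \left(-2317\right) \left(- \frac{1}{3778}\right) - - \frac{145}{878} = \frac{2317}{3778} + \frac{145}{878} = \frac{645534}{829271}$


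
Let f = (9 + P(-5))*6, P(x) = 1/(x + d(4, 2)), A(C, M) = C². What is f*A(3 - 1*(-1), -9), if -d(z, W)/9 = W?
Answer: 19776/23 ≈ 859.83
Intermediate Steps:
d(z, W) = -9*W
P(x) = 1/(-18 + x) (P(x) = 1/(x - 9*2) = 1/(x - 18) = 1/(-18 + x))
f = 1236/23 (f = (9 + 1/(-18 - 5))*6 = (9 + 1/(-23))*6 = (9 - 1/23)*6 = (206/23)*6 = 1236/23 ≈ 53.739)
f*A(3 - 1*(-1), -9) = 1236*(3 - 1*(-1))²/23 = 1236*(3 + 1)²/23 = (1236/23)*4² = (1236/23)*16 = 19776/23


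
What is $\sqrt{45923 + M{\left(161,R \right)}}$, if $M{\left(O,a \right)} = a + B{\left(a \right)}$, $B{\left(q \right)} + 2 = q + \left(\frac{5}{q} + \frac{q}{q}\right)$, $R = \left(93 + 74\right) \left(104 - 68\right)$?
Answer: $\frac{\sqrt{58178016619}}{1002} \approx 240.72$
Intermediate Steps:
$R = 6012$ ($R = 167 \cdot 36 = 6012$)
$B{\left(q \right)} = -1 + q + \frac{5}{q}$ ($B{\left(q \right)} = -2 + \left(q + \left(\frac{5}{q} + \frac{q}{q}\right)\right) = -2 + \left(q + \left(\frac{5}{q} + 1\right)\right) = -2 + \left(q + \left(1 + \frac{5}{q}\right)\right) = -2 + \left(1 + q + \frac{5}{q}\right) = -1 + q + \frac{5}{q}$)
$M{\left(O,a \right)} = -1 + 2 a + \frac{5}{a}$ ($M{\left(O,a \right)} = a + \left(-1 + a + \frac{5}{a}\right) = -1 + 2 a + \frac{5}{a}$)
$\sqrt{45923 + M{\left(161,R \right)}} = \sqrt{45923 + \left(-1 + 2 \cdot 6012 + \frac{5}{6012}\right)} = \sqrt{45923 + \left(-1 + 12024 + 5 \cdot \frac{1}{6012}\right)} = \sqrt{45923 + \left(-1 + 12024 + \frac{5}{6012}\right)} = \sqrt{45923 + \frac{72282281}{6012}} = \sqrt{\frac{348371357}{6012}} = \frac{\sqrt{58178016619}}{1002}$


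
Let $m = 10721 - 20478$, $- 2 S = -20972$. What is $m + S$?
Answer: $729$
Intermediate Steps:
$S = 10486$ ($S = \left(- \frac{1}{2}\right) \left(-20972\right) = 10486$)
$m = -9757$
$m + S = -9757 + 10486 = 729$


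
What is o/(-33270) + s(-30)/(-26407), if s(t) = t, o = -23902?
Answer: 316089107/439280445 ≈ 0.71956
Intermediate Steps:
o/(-33270) + s(-30)/(-26407) = -23902/(-33270) - 30/(-26407) = -23902*(-1/33270) - 30*(-1/26407) = 11951/16635 + 30/26407 = 316089107/439280445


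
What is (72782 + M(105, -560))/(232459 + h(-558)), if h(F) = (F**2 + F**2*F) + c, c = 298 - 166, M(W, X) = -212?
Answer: -72570/173197157 ≈ -0.00041900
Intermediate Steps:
c = 132
h(F) = 132 + F**2 + F**3 (h(F) = (F**2 + F**2*F) + 132 = (F**2 + F**3) + 132 = 132 + F**2 + F**3)
(72782 + M(105, -560))/(232459 + h(-558)) = (72782 - 212)/(232459 + (132 + (-558)**2 + (-558)**3)) = 72570/(232459 + (132 + 311364 - 173741112)) = 72570/(232459 - 173429616) = 72570/(-173197157) = 72570*(-1/173197157) = -72570/173197157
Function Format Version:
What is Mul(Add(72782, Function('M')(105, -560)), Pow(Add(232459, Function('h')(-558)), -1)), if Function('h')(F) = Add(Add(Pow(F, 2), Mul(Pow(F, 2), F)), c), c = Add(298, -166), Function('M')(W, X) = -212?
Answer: Rational(-72570, 173197157) ≈ -0.00041900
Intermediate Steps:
c = 132
Function('h')(F) = Add(132, Pow(F, 2), Pow(F, 3)) (Function('h')(F) = Add(Add(Pow(F, 2), Mul(Pow(F, 2), F)), 132) = Add(Add(Pow(F, 2), Pow(F, 3)), 132) = Add(132, Pow(F, 2), Pow(F, 3)))
Mul(Add(72782, Function('M')(105, -560)), Pow(Add(232459, Function('h')(-558)), -1)) = Mul(Add(72782, -212), Pow(Add(232459, Add(132, Pow(-558, 2), Pow(-558, 3))), -1)) = Mul(72570, Pow(Add(232459, Add(132, 311364, -173741112)), -1)) = Mul(72570, Pow(Add(232459, -173429616), -1)) = Mul(72570, Pow(-173197157, -1)) = Mul(72570, Rational(-1, 173197157)) = Rational(-72570, 173197157)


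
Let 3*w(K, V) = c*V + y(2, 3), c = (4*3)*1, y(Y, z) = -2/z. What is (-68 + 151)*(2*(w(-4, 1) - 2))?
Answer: 2656/9 ≈ 295.11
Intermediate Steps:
c = 12 (c = 12*1 = 12)
w(K, V) = -2/9 + 4*V (w(K, V) = (12*V - 2/3)/3 = (12*V - 2*⅓)/3 = (12*V - ⅔)/3 = (-⅔ + 12*V)/3 = -2/9 + 4*V)
(-68 + 151)*(2*(w(-4, 1) - 2)) = (-68 + 151)*(2*((-2/9 + 4*1) - 2)) = 83*(2*((-2/9 + 4) - 2)) = 83*(2*(34/9 - 2)) = 83*(2*(16/9)) = 83*(32/9) = 2656/9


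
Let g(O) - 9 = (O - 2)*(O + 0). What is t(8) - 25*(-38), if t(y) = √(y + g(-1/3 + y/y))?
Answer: 950 + √145/3 ≈ 954.01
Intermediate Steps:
g(O) = 9 + O*(-2 + O) (g(O) = 9 + (O - 2)*(O + 0) = 9 + (-2 + O)*O = 9 + O*(-2 + O))
t(y) = √(73/9 + y) (t(y) = √(y + (9 + (-1/3 + y/y)² - 2*(-1/3 + y/y))) = √(y + (9 + (-1*⅓ + 1)² - 2*(-1*⅓ + 1))) = √(y + (9 + (-⅓ + 1)² - 2*(-⅓ + 1))) = √(y + (9 + (⅔)² - 2*⅔)) = √(y + (9 + 4/9 - 4/3)) = √(y + 73/9) = √(73/9 + y))
t(8) - 25*(-38) = √(73 + 9*8)/3 - 25*(-38) = √(73 + 72)/3 + 950 = √145/3 + 950 = 950 + √145/3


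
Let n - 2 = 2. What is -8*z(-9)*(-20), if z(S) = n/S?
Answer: -640/9 ≈ -71.111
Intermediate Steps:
n = 4 (n = 2 + 2 = 4)
z(S) = 4/S
-8*z(-9)*(-20) = -32/(-9)*(-20) = -32*(-1)/9*(-20) = -8*(-4/9)*(-20) = (32/9)*(-20) = -640/9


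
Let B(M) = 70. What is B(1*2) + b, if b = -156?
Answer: -86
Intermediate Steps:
B(1*2) + b = 70 - 156 = -86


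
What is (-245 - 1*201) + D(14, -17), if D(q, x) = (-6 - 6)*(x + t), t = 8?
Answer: -338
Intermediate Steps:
D(q, x) = -96 - 12*x (D(q, x) = (-6 - 6)*(x + 8) = -12*(8 + x) = -96 - 12*x)
(-245 - 1*201) + D(14, -17) = (-245 - 1*201) + (-96 - 12*(-17)) = (-245 - 201) + (-96 + 204) = -446 + 108 = -338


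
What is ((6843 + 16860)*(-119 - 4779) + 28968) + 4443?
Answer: -116063883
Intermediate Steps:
((6843 + 16860)*(-119 - 4779) + 28968) + 4443 = (23703*(-4898) + 28968) + 4443 = (-116097294 + 28968) + 4443 = -116068326 + 4443 = -116063883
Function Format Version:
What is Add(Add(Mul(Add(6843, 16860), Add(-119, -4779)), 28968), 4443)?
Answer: -116063883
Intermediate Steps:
Add(Add(Mul(Add(6843, 16860), Add(-119, -4779)), 28968), 4443) = Add(Add(Mul(23703, -4898), 28968), 4443) = Add(Add(-116097294, 28968), 4443) = Add(-116068326, 4443) = -116063883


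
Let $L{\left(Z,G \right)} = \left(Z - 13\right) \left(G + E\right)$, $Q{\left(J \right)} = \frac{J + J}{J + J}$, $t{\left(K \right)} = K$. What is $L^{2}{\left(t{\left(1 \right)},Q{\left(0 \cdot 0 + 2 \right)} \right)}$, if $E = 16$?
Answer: $41616$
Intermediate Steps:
$Q{\left(J \right)} = 1$ ($Q{\left(J \right)} = \frac{2 J}{2 J} = 2 J \frac{1}{2 J} = 1$)
$L{\left(Z,G \right)} = \left(-13 + Z\right) \left(16 + G\right)$ ($L{\left(Z,G \right)} = \left(Z - 13\right) \left(G + 16\right) = \left(-13 + Z\right) \left(16 + G\right)$)
$L^{2}{\left(t{\left(1 \right)},Q{\left(0 \cdot 0 + 2 \right)} \right)} = \left(-208 - 13 + 16 \cdot 1 + 1 \cdot 1\right)^{2} = \left(-208 - 13 + 16 + 1\right)^{2} = \left(-204\right)^{2} = 41616$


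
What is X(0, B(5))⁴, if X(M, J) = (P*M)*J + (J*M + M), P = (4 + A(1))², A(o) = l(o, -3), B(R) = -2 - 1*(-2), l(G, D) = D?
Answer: 0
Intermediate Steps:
B(R) = 0 (B(R) = -2 + 2 = 0)
A(o) = -3
P = 1 (P = (4 - 3)² = 1² = 1)
X(M, J) = M + 2*J*M (X(M, J) = (1*M)*J + (J*M + M) = M*J + (M + J*M) = J*M + (M + J*M) = M + 2*J*M)
X(0, B(5))⁴ = (0*(1 + 2*0))⁴ = (0*(1 + 0))⁴ = (0*1)⁴ = 0⁴ = 0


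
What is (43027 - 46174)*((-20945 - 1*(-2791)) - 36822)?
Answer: 173009472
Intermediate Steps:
(43027 - 46174)*((-20945 - 1*(-2791)) - 36822) = -3147*((-20945 + 2791) - 36822) = -3147*(-18154 - 36822) = -3147*(-54976) = 173009472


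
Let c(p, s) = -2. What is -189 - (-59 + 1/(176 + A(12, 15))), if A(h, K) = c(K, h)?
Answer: -22621/174 ≈ -130.01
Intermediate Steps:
A(h, K) = -2
-189 - (-59 + 1/(176 + A(12, 15))) = -189 - (-59 + 1/(176 - 2)) = -189 - (-59 + 1/174) = -189 - 1*(-10265/174) = -189 + 10265/174 = -22621/174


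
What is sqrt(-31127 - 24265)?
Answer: 4*I*sqrt(3462) ≈ 235.35*I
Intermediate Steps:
sqrt(-31127 - 24265) = sqrt(-55392) = 4*I*sqrt(3462)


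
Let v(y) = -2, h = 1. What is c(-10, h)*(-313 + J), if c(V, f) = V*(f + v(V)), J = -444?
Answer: -7570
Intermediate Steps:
c(V, f) = V*(-2 + f) (c(V, f) = V*(f - 2) = V*(-2 + f))
c(-10, h)*(-313 + J) = (-10*(-2 + 1))*(-313 - 444) = -10*(-1)*(-757) = 10*(-757) = -7570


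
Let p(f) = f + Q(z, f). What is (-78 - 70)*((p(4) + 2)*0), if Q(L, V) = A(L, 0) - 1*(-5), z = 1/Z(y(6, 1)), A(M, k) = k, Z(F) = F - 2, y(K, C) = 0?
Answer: 0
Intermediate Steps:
Z(F) = -2 + F
z = -½ (z = 1/(-2 + 0) = 1/(-2) = -½ ≈ -0.50000)
Q(L, V) = 5 (Q(L, V) = 0 - 1*(-5) = 0 + 5 = 5)
p(f) = 5 + f (p(f) = f + 5 = 5 + f)
(-78 - 70)*((p(4) + 2)*0) = (-78 - 70)*(((5 + 4) + 2)*0) = -148*(9 + 2)*0 = -1628*0 = -148*0 = 0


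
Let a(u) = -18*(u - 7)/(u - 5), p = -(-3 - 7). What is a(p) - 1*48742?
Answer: -243764/5 ≈ -48753.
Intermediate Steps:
p = 10 (p = -1*(-10) = 10)
a(u) = -18*(-7 + u)/(-5 + u)
a(p) - 1*48742 = 18*(7 - 1*10)/(-5 + 10) - 1*48742 = 18*(7 - 10)/5 - 48742 = 18*(1/5)*(-3) - 48742 = -54/5 - 48742 = -243764/5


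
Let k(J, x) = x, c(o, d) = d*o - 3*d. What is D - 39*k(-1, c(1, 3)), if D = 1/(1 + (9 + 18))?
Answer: 6553/28 ≈ 234.04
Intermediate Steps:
c(o, d) = -3*d + d*o
D = 1/28 (D = 1/(1 + 27) = 1/28 ≈ 0.035714)
D - 39*k(-1, c(1, 3)) = 1/28 - 117*(-3 + 1) = 1/28 - 117*(-2) = 1/28 - 39*(-6) = 1/28 + 234 = 6553/28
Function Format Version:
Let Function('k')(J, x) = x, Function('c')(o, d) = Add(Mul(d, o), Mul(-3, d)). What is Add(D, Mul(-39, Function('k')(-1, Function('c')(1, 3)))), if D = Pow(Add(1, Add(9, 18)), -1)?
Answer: Rational(6553, 28) ≈ 234.04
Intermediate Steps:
Function('c')(o, d) = Add(Mul(-3, d), Mul(d, o))
D = Rational(1, 28) (D = Pow(Add(1, 27), -1) = Pow(28, -1) = Rational(1, 28) ≈ 0.035714)
Add(D, Mul(-39, Function('k')(-1, Function('c')(1, 3)))) = Add(Rational(1, 28), Mul(-39, Mul(3, Add(-3, 1)))) = Add(Rational(1, 28), Mul(-39, Mul(3, -2))) = Add(Rational(1, 28), Mul(-39, -6)) = Add(Rational(1, 28), 234) = Rational(6553, 28)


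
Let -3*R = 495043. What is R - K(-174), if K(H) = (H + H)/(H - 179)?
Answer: -174751223/1059 ≈ -1.6502e+5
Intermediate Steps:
R = -495043/3 (R = -1/3*495043 = -495043/3 ≈ -1.6501e+5)
K(H) = 2*H/(-179 + H) (K(H) = (2*H)/(-179 + H) = 2*H/(-179 + H))
R - K(-174) = -495043/3 - 2*(-174)/(-179 - 174) = -495043/3 - 2*(-174)/(-353) = -495043/3 - 2*(-174)*(-1)/353 = -495043/3 - 1*348/353 = -495043/3 - 348/353 = -174751223/1059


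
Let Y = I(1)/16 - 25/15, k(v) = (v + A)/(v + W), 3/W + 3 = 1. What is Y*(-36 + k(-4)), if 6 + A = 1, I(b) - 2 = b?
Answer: 4473/88 ≈ 50.830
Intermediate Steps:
W = -3/2 (W = 3/(-3 + 1) = 3/(-2) = 3*(-1/2) = -3/2 ≈ -1.5000)
I(b) = 2 + b
A = -5 (A = -6 + 1 = -5)
k(v) = (-5 + v)/(-3/2 + v) (k(v) = (v - 5)/(v - 3/2) = (-5 + v)/(-3/2 + v))
Y = -71/48 (Y = (2 + 1)/16 - 25/15 = 3*(1/16) - 25*1/15 = 3/16 - 5/3 = -71/48 ≈ -1.4792)
Y*(-36 + k(-4)) = -71*(-36 + 2*(-5 - 4)/(-3 + 2*(-4)))/48 = -71*(-36 + 2*(-9)/(-3 - 8))/48 = -71*(-36 + 2*(-9)/(-11))/48 = -71*(-36 + 2*(-1/11)*(-9))/48 = -71*(-36 + 18/11)/48 = -71/48*(-378/11) = 4473/88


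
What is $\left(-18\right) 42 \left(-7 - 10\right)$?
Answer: $12852$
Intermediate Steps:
$\left(-18\right) 42 \left(-7 - 10\right) = \left(-756\right) \left(-17\right) = 12852$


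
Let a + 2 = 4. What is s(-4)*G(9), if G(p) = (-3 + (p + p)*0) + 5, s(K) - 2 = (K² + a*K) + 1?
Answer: 22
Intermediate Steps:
a = 2 (a = -2 + 4 = 2)
s(K) = 3 + K² + 2*K (s(K) = 2 + ((K² + 2*K) + 1) = 2 + (1 + K² + 2*K) = 3 + K² + 2*K)
G(p) = 2 (G(p) = (-3 + (2*p)*0) + 5 = (-3 + 0) + 5 = -3 + 5 = 2)
s(-4)*G(9) = (3 + (-4)² + 2*(-4))*2 = (3 + 16 - 8)*2 = 11*2 = 22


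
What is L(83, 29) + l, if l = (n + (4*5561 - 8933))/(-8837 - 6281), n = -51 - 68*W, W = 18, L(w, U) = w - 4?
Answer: 591143/7559 ≈ 78.204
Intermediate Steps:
L(w, U) = -4 + w
n = -1275 (n = -51 - 68*18 = -51 - 1224 = -1275)
l = -6018/7559 (l = (-1275 + (4*5561 - 8933))/(-8837 - 6281) = (-1275 + (22244 - 8933))/(-15118) = (-1275 + 13311)*(-1/15118) = 12036*(-1/15118) = -6018/7559 ≈ -0.79614)
L(83, 29) + l = (-4 + 83) - 6018/7559 = 79 - 6018/7559 = 591143/7559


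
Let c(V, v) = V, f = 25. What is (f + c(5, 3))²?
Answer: 900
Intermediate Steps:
(f + c(5, 3))² = (25 + 5)² = 30² = 900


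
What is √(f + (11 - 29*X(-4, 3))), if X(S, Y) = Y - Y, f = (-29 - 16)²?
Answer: 2*√509 ≈ 45.122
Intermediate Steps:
f = 2025 (f = (-45)² = 2025)
X(S, Y) = 0
√(f + (11 - 29*X(-4, 3))) = √(2025 + (11 - 29*0)) = √(2025 + (11 + 0)) = √(2025 + 11) = √2036 = 2*√509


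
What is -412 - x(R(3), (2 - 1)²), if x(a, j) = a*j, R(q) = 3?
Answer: -415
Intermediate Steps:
-412 - x(R(3), (2 - 1)²) = -412 - 3*(2 - 1)² = -412 - 3*1² = -412 - 3 = -415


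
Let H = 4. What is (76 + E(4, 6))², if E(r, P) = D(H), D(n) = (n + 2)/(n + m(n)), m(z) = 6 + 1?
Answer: 708964/121 ≈ 5859.2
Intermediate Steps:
m(z) = 7
D(n) = (2 + n)/(7 + n) (D(n) = (n + 2)/(n + 7) = (2 + n)/(7 + n))
E(r, P) = 6/11 (E(r, P) = (2 + 4)/(7 + 4) = 6/11)
(76 + E(4, 6))² = (76 + 6/11)² = (842/11)² = 708964/121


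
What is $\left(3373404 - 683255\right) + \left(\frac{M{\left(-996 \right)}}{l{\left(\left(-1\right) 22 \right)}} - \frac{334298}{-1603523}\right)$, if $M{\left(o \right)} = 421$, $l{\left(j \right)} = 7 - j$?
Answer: $\frac{125098442830708}{46502167} \approx 2.6902 \cdot 10^{6}$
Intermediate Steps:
$\left(3373404 - 683255\right) + \left(\frac{M{\left(-996 \right)}}{l{\left(\left(-1\right) 22 \right)}} - \frac{334298}{-1603523}\right) = \left(3373404 - 683255\right) - \left(- \frac{334298}{1603523} - \frac{421}{7 - \left(-1\right) 22}\right) = 2690149 - \left(- \frac{334298}{1603523} - \frac{421}{7 - -22}\right) = 2690149 + \left(\frac{421}{7 + 22} + \frac{334298}{1603523}\right) = 2690149 + \left(\frac{421}{29} + \frac{334298}{1603523}\right) = 2690149 + \frac{684777825}{46502167} = \frac{125098442830708}{46502167}$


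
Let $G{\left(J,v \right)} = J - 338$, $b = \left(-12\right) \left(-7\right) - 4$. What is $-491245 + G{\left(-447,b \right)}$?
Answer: $-492030$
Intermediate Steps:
$b = 80$ ($b = 84 - 4 = 80$)
$G{\left(J,v \right)} = -338 + J$
$-491245 + G{\left(-447,b \right)} = -491245 - 785 = -492030$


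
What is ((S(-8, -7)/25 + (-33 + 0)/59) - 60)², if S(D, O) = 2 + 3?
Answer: 317053636/87025 ≈ 3643.2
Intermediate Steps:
S(D, O) = 5
((S(-8, -7)/25 + (-33 + 0)/59) - 60)² = ((5/25 + (-33 + 0)/59) - 60)² = ((5*(1/25) - 33*1/59) - 60)² = ((⅕ - 33/59) - 60)² = (-106/295 - 60)² = (-17806/295)² = 317053636/87025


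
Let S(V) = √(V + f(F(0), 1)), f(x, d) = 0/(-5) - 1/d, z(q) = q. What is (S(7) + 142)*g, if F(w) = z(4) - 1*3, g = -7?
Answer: -994 - 7*√6 ≈ -1011.1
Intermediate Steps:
F(w) = 1 (F(w) = 4 - 1*3 = 4 - 3 = 1)
f(x, d) = -1/d (f(x, d) = 0*(-⅕) - 1/d = 0 - 1/d = -1/d)
S(V) = √(-1 + V) (S(V) = √(V - 1/1) = √(V - 1*1) = √(V - 1) = √(-1 + V))
(S(7) + 142)*g = (√(-1 + 7) + 142)*(-7) = (√6 + 142)*(-7) = (142 + √6)*(-7) = -994 - 7*√6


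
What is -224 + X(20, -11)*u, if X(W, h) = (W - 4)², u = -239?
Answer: -61408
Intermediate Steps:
X(W, h) = (-4 + W)²
-224 + X(20, -11)*u = -224 + (-4 + 20)²*(-239) = -224 + 16²*(-239) = -224 + 256*(-239) = -224 - 61184 = -61408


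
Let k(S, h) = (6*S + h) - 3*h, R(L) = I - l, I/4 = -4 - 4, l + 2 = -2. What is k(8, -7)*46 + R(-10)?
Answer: 2824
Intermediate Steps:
l = -4 (l = -2 - 2 = -4)
I = -32 (I = 4*(-4 - 4) = 4*(-8) = -32)
R(L) = -28 (R(L) = -32 - 1*(-4) = -32 + 4 = -28)
k(S, h) = -2*h + 6*S (k(S, h) = (h + 6*S) - 3*h = -2*h + 6*S)
k(8, -7)*46 + R(-10) = (-2*(-7) + 6*8)*46 - 28 = (14 + 48)*46 - 28 = 62*46 - 28 = 2852 - 28 = 2824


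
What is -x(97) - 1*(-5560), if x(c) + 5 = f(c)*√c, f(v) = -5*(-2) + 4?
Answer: 5565 - 14*√97 ≈ 5427.1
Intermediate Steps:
f(v) = 14 (f(v) = 10 + 4 = 14)
x(c) = -5 + 14*√c
-x(97) - 1*(-5560) = -(-5 + 14*√97) - 1*(-5560) = (5 - 14*√97) + 5560 = 5565 - 14*√97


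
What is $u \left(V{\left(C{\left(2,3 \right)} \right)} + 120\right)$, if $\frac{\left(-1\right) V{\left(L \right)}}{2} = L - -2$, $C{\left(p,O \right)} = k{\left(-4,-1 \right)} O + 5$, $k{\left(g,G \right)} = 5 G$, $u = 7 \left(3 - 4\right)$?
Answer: $-952$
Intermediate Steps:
$u = -7$ ($u = 7 \left(-1\right) = -7$)
$C{\left(p,O \right)} = 5 - 5 O$ ($C{\left(p,O \right)} = 5 \left(-1\right) O + 5 = - 5 O + 5 = 5 - 5 O$)
$V{\left(L \right)} = -4 - 2 L$ ($V{\left(L \right)} = - 2 \left(L - -2\right) = - 2 \left(L + 2\right) = - 2 \left(2 + L\right) = -4 - 2 L$)
$u \left(V{\left(C{\left(2,3 \right)} \right)} + 120\right) = - 7 \left(\left(-4 - 2 \left(5 - 15\right)\right) + 120\right) = - 7 \left(\left(-4 - -20\right) + 120\right) = - 7 \left(\left(-4 + 20\right) + 120\right) = - 7 \left(16 + 120\right) = \left(-7\right) 136 = -952$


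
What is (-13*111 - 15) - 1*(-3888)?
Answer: 2430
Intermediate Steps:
(-13*111 - 15) - 1*(-3888) = (-1443 - 15) + 3888 = -1458 + 3888 = 2430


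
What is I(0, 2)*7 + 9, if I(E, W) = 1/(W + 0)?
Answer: 25/2 ≈ 12.500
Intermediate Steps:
I(E, W) = 1/W
I(0, 2)*7 + 9 = 7/2 + 9 = 25/2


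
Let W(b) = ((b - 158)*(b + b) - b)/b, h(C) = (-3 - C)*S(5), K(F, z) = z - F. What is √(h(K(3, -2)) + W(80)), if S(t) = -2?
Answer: I*√161 ≈ 12.689*I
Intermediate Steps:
h(C) = 6 + 2*C (h(C) = (-3 - C)*(-2) = 6 + 2*C)
W(b) = (-b + 2*b*(-158 + b))/b (W(b) = ((-158 + b)*(2*b) - b)/b = (2*b*(-158 + b) - b)/b = (-b + 2*b*(-158 + b))/b)
√(h(K(3, -2)) + W(80)) = √((6 + 2*(-2 - 1*3)) + (-317 + 2*80)) = √((6 + 2*(-2 - 3)) + (-317 + 160)) = √((6 + 2*(-5)) - 157) = √((6 - 10) - 157) = √(-4 - 157) = √(-161) = I*√161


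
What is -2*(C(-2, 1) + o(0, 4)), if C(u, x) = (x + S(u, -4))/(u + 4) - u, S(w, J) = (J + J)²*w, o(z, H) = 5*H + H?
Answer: 75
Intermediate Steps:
o(z, H) = 6*H
S(w, J) = 4*w*J² (S(w, J) = (2*J)²*w = (4*J²)*w = 4*w*J²)
C(u, x) = -u + (x + 64*u)/(4 + u) (C(u, x) = (x + 4*u*(-4)²)/(u + 4) - u = (x + 4*u*16)/(4 + u) - u = (x + 64*u)/(4 + u) - u = -u + (x + 64*u)/(4 + u))
-2*(C(-2, 1) + o(0, 4)) = -2*((1 - 1*(-2)² + 60*(-2))/(4 - 2) + 6*4) = -2*((1 - 1*4 - 120)/2 + 24) = -2*((1 - 4 - 120)/2 + 24) = -2*((½)*(-123) + 24) = -2*(-123/2 + 24) = -2*(-75/2) = 75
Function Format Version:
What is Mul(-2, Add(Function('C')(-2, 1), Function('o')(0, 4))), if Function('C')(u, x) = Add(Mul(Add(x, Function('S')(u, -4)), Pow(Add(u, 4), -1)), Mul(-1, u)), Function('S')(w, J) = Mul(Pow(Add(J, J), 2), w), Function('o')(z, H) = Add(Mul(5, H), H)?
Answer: 75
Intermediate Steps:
Function('o')(z, H) = Mul(6, H)
Function('S')(w, J) = Mul(4, w, Pow(J, 2)) (Function('S')(w, J) = Mul(Pow(Mul(2, J), 2), w) = Mul(Mul(4, Pow(J, 2)), w) = Mul(4, w, Pow(J, 2)))
Function('C')(u, x) = Add(Mul(-1, u), Mul(Pow(Add(4, u), -1), Add(x, Mul(64, u)))) (Function('C')(u, x) = Add(Mul(Add(x, Mul(4, u, Pow(-4, 2))), Pow(Add(u, 4), -1)), Mul(-1, u)) = Add(Mul(Add(x, Mul(4, u, 16)), Pow(Add(4, u), -1)), Mul(-1, u)) = Add(Mul(Add(x, Mul(64, u)), Pow(Add(4, u), -1)), Mul(-1, u)) = Add(Mul(Pow(Add(4, u), -1), Add(x, Mul(64, u))), Mul(-1, u)) = Add(Mul(-1, u), Mul(Pow(Add(4, u), -1), Add(x, Mul(64, u)))))
Mul(-2, Add(Function('C')(-2, 1), Function('o')(0, 4))) = Mul(-2, Add(Mul(Pow(Add(4, -2), -1), Add(1, Mul(-1, Pow(-2, 2)), Mul(60, -2))), Mul(6, 4))) = Mul(-2, Add(Mul(Pow(2, -1), Add(1, Mul(-1, 4), -120)), 24)) = Mul(-2, Add(Mul(Rational(1, 2), Add(1, -4, -120)), 24)) = Mul(-2, Add(Mul(Rational(1, 2), -123), 24)) = Mul(-2, Add(Rational(-123, 2), 24)) = Mul(-2, Rational(-75, 2)) = 75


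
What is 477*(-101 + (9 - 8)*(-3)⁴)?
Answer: -9540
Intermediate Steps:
477*(-101 + (9 - 8)*(-3)⁴) = 477*(-101 + 1*81) = 477*(-101 + 81) = 477*(-20) = -9540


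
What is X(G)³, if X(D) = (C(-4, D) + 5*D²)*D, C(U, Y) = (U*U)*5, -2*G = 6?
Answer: -52734375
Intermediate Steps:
G = -3 (G = -½*6 = -3)
C(U, Y) = 5*U² (C(U, Y) = U²*5 = 5*U²)
X(D) = D*(80 + 5*D²) (X(D) = (5*(-4)² + 5*D²)*D = (5*16 + 5*D²)*D = (80 + 5*D²)*D = D*(80 + 5*D²))
X(G)³ = (5*(-3)*(16 + (-3)²))³ = (5*(-3)*(16 + 9))³ = (5*(-3)*25)³ = (-375)³ = -52734375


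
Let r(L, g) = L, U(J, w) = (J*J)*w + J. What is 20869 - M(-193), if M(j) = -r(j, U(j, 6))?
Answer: 20676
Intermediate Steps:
U(J, w) = J + w*J² (U(J, w) = J²*w + J = w*J² + J = J + w*J²)
M(j) = -j
20869 - M(-193) = 20869 - (-1)*(-193) = 20869 - 1*193 = 20869 - 193 = 20676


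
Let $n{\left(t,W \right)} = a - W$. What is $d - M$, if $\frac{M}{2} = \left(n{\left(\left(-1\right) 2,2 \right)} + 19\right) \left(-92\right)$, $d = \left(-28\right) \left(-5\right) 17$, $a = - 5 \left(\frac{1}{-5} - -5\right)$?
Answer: $1092$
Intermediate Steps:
$a = -24$ ($a = - 5 \left(- \frac{1}{5} + 5\right) = \left(-5\right) \frac{24}{5} = -24$)
$d = 2380$ ($d = 140 \cdot 17 = 2380$)
$n{\left(t,W \right)} = -24 - W$
$M = 1288$ ($M = 2 \left(\left(-24 - 2\right) + 19\right) \left(-92\right) = 2 \left(-26 + 19\right) \left(-92\right) = 2 \left(\left(-7\right) \left(-92\right)\right) = 2 \cdot 644 = 1288$)
$d - M = 2380 - 1288 = 1092$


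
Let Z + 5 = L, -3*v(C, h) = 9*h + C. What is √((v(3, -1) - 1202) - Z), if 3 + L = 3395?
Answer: I*√4587 ≈ 67.727*I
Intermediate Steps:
L = 3392 (L = -3 + 3395 = 3392)
v(C, h) = -3*h - C/3 (v(C, h) = -(9*h + C)/3 = -(C + 9*h)/3 = -3*h - C/3)
Z = 3387 (Z = -5 + 3392 = 3387)
√((v(3, -1) - 1202) - Z) = √(((-3*(-1) - ⅓*3) - 1202) - 1*3387) = √(((3 - 1) - 1202) - 3387) = √((2 - 1202) - 3387) = √(-1200 - 3387) = √(-4587) = I*√4587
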